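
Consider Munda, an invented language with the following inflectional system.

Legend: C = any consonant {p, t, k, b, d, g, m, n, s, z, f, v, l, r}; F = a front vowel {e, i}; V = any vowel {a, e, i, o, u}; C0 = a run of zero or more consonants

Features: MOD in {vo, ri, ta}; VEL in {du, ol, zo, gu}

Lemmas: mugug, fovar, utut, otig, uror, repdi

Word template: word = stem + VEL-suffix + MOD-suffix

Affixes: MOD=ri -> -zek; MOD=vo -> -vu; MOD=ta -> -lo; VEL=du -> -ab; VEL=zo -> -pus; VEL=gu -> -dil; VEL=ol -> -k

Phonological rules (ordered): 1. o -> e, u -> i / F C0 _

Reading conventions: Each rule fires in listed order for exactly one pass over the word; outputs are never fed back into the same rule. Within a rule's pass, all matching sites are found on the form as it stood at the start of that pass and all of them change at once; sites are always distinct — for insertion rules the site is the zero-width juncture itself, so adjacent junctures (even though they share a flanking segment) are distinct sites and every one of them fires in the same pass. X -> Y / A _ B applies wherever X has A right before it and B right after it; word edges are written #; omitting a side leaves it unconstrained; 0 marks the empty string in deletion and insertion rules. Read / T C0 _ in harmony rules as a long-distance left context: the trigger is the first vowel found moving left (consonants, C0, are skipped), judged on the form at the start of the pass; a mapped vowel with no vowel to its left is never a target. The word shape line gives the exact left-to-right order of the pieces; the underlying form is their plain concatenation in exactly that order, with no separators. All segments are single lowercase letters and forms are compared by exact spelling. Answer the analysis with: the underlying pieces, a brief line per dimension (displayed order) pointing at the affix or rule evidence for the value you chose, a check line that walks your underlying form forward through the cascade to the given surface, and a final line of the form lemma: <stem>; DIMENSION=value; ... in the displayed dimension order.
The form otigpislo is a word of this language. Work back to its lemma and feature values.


underlying: otig-pus-lo
MOD=ta - signalled by the affix -lo
VEL=zo - signalled by the affix -pus
check: otigpuslo -> otigpislo
lemma: otig; MOD=ta; VEL=zo


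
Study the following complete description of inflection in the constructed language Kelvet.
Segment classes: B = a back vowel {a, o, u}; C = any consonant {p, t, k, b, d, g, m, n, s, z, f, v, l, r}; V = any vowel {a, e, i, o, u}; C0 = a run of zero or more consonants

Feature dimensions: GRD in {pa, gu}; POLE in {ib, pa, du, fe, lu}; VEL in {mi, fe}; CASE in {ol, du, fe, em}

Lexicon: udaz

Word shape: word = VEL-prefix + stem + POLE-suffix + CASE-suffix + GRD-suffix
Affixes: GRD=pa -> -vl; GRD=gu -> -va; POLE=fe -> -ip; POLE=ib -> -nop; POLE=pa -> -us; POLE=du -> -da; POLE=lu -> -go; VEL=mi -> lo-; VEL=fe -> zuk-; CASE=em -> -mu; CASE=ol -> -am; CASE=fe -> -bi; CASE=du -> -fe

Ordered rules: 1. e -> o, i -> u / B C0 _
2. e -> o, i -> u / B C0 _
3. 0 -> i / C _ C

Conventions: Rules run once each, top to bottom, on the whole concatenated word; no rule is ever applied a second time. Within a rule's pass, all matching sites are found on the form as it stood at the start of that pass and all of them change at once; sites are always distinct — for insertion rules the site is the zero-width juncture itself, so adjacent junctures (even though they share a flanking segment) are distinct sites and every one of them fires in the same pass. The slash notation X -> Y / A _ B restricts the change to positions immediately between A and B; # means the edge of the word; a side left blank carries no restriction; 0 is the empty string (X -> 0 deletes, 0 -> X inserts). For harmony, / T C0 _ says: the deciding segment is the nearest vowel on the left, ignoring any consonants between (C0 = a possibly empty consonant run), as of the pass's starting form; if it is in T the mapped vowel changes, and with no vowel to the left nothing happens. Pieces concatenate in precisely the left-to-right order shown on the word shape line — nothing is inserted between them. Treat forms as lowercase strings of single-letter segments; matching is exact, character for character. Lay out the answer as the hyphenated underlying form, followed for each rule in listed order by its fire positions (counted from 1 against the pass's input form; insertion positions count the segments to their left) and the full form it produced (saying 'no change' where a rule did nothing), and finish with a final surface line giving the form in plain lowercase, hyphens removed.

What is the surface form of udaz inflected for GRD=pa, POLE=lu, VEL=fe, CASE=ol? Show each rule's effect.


underlying: zuk-udaz-go-am-vl
1. e -> o, i -> u / B C0 _: no change
2. e -> o, i -> u / B C0 _: no change
3. 0 -> i / C _ C: inserts after position(s) 7, 11, 12: zukudazigoamivil
surface: zukudazigoamivil


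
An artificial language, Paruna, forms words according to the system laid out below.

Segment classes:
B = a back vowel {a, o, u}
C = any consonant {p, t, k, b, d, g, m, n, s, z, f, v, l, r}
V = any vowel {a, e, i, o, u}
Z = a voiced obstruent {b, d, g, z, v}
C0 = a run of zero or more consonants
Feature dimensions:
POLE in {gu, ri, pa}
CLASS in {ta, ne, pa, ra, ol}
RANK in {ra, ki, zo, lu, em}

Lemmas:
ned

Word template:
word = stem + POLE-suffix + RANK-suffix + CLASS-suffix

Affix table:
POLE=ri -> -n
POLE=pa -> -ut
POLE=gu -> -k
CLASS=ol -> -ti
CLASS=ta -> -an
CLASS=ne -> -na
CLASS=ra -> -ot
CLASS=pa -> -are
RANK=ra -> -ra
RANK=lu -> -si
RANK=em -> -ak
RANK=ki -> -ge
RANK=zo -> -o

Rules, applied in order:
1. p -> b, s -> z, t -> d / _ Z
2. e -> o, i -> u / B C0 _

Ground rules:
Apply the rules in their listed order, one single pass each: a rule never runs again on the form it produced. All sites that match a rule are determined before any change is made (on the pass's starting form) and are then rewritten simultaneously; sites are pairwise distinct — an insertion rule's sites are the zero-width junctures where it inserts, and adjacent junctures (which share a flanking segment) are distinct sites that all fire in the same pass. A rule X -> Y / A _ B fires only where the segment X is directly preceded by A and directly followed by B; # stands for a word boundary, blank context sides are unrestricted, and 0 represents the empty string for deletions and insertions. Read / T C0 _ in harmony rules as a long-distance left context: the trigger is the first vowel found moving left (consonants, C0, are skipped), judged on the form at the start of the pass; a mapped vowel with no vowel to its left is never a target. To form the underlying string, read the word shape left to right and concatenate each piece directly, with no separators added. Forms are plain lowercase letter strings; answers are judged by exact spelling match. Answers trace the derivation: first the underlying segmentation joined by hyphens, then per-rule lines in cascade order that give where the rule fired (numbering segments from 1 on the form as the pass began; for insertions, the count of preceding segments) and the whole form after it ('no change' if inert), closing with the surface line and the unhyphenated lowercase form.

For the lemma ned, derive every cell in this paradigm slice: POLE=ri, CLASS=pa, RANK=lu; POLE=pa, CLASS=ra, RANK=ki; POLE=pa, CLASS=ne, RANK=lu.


cell POLE=ri, CLASS=pa, RANK=lu:
underlying: ned-n-si-are
1. p -> b, s -> z, t -> d / _ Z: no change
2. e -> o, i -> u / B C0 _: fires at position(s) 9: nednsiaro
surface: nednsiaro

cell POLE=pa, CLASS=ra, RANK=ki:
underlying: ned-ut-ge-ot
1. p -> b, s -> z, t -> d / _ Z: fires at position(s) 5: nedudgeot
2. e -> o, i -> u / B C0 _: fires at position(s) 7: nedudgoot
surface: nedudgoot

cell POLE=pa, CLASS=ne, RANK=lu:
underlying: ned-ut-si-na
1. p -> b, s -> z, t -> d / _ Z: no change
2. e -> o, i -> u / B C0 _: fires at position(s) 7: nedutsuna
surface: nedutsuna


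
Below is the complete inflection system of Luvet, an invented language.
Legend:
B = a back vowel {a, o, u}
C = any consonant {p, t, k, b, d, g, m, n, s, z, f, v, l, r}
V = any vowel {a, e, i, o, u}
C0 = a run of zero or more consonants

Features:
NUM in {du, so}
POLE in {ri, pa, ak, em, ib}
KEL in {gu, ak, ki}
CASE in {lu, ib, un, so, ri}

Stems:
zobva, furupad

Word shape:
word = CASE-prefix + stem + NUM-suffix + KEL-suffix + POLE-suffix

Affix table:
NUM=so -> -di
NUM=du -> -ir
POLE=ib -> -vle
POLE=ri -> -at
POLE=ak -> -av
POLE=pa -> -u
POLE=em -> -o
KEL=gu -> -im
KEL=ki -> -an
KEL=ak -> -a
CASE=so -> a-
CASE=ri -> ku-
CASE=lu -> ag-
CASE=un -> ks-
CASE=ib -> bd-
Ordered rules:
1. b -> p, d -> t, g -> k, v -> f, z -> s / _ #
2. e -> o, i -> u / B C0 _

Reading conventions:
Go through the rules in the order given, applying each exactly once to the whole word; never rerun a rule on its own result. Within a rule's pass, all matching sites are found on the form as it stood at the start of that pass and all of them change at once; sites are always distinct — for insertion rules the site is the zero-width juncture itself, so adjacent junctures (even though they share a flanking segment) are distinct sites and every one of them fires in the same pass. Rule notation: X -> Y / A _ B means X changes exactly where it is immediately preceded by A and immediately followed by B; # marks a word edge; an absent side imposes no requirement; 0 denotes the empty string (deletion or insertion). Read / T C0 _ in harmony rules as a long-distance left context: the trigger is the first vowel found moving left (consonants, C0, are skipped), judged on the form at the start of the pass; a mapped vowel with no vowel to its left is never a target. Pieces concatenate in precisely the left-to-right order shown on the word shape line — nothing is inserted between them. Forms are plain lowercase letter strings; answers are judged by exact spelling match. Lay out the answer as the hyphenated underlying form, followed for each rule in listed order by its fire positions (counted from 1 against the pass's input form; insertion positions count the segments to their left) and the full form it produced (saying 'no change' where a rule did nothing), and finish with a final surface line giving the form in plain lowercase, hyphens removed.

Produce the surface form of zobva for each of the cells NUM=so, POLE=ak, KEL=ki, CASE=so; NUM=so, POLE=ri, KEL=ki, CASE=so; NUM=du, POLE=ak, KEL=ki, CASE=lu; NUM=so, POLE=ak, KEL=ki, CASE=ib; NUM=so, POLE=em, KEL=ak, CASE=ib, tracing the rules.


cell NUM=so, POLE=ak, KEL=ki, CASE=so:
underlying: a-zobva-di-an-av
1. b -> p, d -> t, g -> k, v -> f, z -> s / _ #: fires at position(s) 12: azobvadianaf
2. e -> o, i -> u / B C0 _: fires at position(s) 8: azobvaduanaf
surface: azobvaduanaf

cell NUM=so, POLE=ri, KEL=ki, CASE=so:
underlying: a-zobva-di-an-at
1. b -> p, d -> t, g -> k, v -> f, z -> s / _ #: no change
2. e -> o, i -> u / B C0 _: fires at position(s) 8: azobvaduanat
surface: azobvaduanat

cell NUM=du, POLE=ak, KEL=ki, CASE=lu:
underlying: ag-zobva-ir-an-av
1. b -> p, d -> t, g -> k, v -> f, z -> s / _ #: fires at position(s) 13: agzobvairanaf
2. e -> o, i -> u / B C0 _: fires at position(s) 8: agzobvauranaf
surface: agzobvauranaf

cell NUM=so, POLE=ak, KEL=ki, CASE=ib:
underlying: bd-zobva-di-an-av
1. b -> p, d -> t, g -> k, v -> f, z -> s / _ #: fires at position(s) 13: bdzobvadianaf
2. e -> o, i -> u / B C0 _: fires at position(s) 9: bdzobvaduanaf
surface: bdzobvaduanaf

cell NUM=so, POLE=em, KEL=ak, CASE=ib:
underlying: bd-zobva-di-a-o
1. b -> p, d -> t, g -> k, v -> f, z -> s / _ #: no change
2. e -> o, i -> u / B C0 _: fires at position(s) 9: bdzobvaduao
surface: bdzobvaduao


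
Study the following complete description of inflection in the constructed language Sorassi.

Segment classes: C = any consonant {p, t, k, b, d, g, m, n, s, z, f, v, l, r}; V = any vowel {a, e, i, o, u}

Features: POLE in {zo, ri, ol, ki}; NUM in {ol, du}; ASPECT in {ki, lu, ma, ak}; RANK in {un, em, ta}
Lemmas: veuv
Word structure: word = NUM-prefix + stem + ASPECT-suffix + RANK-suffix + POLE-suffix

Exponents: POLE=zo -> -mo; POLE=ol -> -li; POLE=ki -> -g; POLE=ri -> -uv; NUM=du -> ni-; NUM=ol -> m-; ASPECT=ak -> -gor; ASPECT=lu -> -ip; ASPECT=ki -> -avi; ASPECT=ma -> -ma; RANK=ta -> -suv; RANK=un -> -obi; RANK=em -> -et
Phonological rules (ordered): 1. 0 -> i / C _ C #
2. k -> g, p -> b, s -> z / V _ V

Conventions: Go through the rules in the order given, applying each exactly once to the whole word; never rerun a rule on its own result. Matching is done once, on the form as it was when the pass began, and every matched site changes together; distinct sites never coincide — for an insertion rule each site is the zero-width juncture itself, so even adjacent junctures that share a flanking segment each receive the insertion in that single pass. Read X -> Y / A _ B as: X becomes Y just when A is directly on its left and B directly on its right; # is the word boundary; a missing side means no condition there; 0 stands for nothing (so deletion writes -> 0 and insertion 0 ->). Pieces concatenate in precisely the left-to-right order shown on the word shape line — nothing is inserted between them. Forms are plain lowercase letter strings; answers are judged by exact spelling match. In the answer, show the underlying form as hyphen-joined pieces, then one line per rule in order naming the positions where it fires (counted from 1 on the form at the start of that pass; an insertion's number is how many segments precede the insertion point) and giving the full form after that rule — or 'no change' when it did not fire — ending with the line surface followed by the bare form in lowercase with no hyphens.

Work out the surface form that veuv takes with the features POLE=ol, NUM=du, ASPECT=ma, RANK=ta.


underlying: ni-veuv-ma-suv-li
1. 0 -> i / C _ C #: no change
2. k -> g, p -> b, s -> z / V _ V: fires at position(s) 9: niveuvmazuvli
surface: niveuvmazuvli


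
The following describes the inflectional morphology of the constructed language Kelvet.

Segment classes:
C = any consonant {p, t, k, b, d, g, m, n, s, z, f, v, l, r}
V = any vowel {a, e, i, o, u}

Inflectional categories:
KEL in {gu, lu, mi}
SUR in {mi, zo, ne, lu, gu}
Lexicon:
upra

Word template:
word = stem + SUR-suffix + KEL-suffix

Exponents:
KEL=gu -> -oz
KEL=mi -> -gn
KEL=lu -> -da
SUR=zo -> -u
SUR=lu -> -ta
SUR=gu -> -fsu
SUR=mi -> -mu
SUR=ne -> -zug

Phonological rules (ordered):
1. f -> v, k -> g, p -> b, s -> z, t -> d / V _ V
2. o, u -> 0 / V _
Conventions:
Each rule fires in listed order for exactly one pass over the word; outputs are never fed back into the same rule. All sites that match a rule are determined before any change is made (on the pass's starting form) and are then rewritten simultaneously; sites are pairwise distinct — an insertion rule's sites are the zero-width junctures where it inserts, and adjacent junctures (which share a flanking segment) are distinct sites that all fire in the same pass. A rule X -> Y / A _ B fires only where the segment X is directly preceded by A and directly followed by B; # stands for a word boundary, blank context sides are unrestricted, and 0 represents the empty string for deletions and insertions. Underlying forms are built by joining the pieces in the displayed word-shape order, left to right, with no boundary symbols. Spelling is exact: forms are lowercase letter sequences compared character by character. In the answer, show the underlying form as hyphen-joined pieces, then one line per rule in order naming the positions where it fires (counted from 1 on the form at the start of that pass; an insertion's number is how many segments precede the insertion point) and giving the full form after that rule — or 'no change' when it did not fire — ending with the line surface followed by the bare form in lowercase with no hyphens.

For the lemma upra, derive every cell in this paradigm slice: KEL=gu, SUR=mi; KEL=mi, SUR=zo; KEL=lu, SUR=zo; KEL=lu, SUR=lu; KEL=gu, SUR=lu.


cell KEL=gu, SUR=mi:
underlying: upra-mu-oz
1. f -> v, k -> g, p -> b, s -> z, t -> d / V _ V: no change
2. o, u -> 0 / V _: fires at position(s) 7: upramuz
surface: upramuz

cell KEL=mi, SUR=zo:
underlying: upra-u-gn
1. f -> v, k -> g, p -> b, s -> z, t -> d / V _ V: no change
2. o, u -> 0 / V _: fires at position(s) 5: upragn
surface: upragn

cell KEL=lu, SUR=zo:
underlying: upra-u-da
1. f -> v, k -> g, p -> b, s -> z, t -> d / V _ V: no change
2. o, u -> 0 / V _: fires at position(s) 5: uprada
surface: uprada

cell KEL=lu, SUR=lu:
underlying: upra-ta-da
1. f -> v, k -> g, p -> b, s -> z, t -> d / V _ V: fires at position(s) 5: upradada
2. o, u -> 0 / V _: no change
surface: upradada

cell KEL=gu, SUR=lu:
underlying: upra-ta-oz
1. f -> v, k -> g, p -> b, s -> z, t -> d / V _ V: fires at position(s) 5: upradaoz
2. o, u -> 0 / V _: fires at position(s) 7: upradaz
surface: upradaz


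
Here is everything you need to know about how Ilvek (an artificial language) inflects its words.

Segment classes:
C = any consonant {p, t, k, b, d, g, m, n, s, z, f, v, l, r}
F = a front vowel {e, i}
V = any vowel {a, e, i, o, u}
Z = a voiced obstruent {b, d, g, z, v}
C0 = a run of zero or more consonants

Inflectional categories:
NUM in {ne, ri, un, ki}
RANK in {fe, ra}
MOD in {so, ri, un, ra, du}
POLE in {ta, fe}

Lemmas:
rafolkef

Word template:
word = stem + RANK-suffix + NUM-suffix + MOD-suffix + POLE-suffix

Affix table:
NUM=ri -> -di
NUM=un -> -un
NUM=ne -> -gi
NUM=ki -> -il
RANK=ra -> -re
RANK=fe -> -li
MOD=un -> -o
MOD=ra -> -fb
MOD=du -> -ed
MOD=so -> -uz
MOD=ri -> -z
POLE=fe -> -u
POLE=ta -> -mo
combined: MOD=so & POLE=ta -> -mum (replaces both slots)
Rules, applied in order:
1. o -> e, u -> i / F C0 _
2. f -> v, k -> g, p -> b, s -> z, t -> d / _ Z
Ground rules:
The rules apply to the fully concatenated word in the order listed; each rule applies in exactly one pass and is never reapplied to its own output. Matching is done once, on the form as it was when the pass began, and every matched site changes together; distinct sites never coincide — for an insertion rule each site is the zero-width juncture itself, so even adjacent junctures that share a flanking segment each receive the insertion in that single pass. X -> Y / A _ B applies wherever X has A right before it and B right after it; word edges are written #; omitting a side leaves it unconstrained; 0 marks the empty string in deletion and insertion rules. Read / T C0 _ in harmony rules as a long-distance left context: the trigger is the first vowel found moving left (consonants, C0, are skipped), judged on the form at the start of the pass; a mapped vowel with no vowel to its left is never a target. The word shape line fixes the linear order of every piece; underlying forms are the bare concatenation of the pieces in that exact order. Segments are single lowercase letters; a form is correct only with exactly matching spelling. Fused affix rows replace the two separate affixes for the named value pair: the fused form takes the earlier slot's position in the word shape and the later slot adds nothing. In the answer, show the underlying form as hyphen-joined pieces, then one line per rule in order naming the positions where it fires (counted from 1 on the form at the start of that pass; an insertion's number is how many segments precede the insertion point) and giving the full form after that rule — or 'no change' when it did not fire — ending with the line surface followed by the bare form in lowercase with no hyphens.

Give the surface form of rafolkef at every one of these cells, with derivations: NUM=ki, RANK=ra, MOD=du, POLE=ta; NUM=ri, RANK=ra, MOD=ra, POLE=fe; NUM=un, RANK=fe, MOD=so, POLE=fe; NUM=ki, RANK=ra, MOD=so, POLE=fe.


cell NUM=ki, RANK=ra, MOD=du, POLE=ta:
underlying: rafolkef-re-il-ed-mo
1. o -> e, u -> i / F C0 _: fires at position(s) 16: rafolkefreiledme
2. f -> v, k -> g, p -> b, s -> z, t -> d / _ Z: no change
surface: rafolkefreiledme

cell NUM=ri, RANK=ra, MOD=ra, POLE=fe:
underlying: rafolkef-re-di-fb-u
1. o -> e, u -> i / F C0 _: fires at position(s) 15: rafolkefredifbi
2. f -> v, k -> g, p -> b, s -> z, t -> d / _ Z: fires at position(s) 13: rafolkefredivbi
surface: rafolkefredivbi

cell NUM=un, RANK=fe, MOD=so, POLE=fe:
underlying: rafolkef-li-un-uz-u
1. o -> e, u -> i / F C0 _: fires at position(s) 11: rafolkefliinuzu
2. f -> v, k -> g, p -> b, s -> z, t -> d / _ Z: no change
surface: rafolkefliinuzu

cell NUM=ki, RANK=ra, MOD=so, POLE=fe:
underlying: rafolkef-re-il-uz-u
1. o -> e, u -> i / F C0 _: fires at position(s) 13: rafolkefreilizu
2. f -> v, k -> g, p -> b, s -> z, t -> d / _ Z: no change
surface: rafolkefreilizu


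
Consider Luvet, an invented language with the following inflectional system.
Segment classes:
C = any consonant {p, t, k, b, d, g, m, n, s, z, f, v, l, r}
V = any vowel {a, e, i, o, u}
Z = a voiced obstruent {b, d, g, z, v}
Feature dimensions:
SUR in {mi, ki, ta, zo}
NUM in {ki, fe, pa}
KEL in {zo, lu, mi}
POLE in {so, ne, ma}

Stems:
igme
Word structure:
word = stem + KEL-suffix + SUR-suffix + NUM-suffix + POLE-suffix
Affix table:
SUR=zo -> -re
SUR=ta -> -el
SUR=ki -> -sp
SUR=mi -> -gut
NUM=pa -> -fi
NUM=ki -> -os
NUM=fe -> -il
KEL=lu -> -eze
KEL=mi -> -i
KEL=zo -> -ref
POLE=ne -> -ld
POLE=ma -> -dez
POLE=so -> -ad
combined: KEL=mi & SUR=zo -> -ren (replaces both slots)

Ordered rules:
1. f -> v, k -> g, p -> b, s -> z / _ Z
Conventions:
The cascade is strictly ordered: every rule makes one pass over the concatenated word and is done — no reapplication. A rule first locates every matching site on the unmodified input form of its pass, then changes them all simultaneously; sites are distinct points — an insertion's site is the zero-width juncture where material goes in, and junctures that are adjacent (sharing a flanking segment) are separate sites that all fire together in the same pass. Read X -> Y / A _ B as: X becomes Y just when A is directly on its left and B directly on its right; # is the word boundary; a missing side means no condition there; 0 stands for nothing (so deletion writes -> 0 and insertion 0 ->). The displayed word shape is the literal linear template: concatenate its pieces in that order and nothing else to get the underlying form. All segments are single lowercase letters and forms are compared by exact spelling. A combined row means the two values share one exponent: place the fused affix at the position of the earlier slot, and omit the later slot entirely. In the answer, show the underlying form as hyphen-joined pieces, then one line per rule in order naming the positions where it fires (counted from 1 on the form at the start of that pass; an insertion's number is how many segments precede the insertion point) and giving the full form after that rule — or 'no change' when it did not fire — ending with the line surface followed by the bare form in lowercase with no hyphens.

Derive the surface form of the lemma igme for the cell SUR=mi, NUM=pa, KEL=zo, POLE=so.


underlying: igme-ref-gut-fi-ad
1. f -> v, k -> g, p -> b, s -> z / _ Z: fires at position(s) 7: igmerevgutfiad
surface: igmerevgutfiad


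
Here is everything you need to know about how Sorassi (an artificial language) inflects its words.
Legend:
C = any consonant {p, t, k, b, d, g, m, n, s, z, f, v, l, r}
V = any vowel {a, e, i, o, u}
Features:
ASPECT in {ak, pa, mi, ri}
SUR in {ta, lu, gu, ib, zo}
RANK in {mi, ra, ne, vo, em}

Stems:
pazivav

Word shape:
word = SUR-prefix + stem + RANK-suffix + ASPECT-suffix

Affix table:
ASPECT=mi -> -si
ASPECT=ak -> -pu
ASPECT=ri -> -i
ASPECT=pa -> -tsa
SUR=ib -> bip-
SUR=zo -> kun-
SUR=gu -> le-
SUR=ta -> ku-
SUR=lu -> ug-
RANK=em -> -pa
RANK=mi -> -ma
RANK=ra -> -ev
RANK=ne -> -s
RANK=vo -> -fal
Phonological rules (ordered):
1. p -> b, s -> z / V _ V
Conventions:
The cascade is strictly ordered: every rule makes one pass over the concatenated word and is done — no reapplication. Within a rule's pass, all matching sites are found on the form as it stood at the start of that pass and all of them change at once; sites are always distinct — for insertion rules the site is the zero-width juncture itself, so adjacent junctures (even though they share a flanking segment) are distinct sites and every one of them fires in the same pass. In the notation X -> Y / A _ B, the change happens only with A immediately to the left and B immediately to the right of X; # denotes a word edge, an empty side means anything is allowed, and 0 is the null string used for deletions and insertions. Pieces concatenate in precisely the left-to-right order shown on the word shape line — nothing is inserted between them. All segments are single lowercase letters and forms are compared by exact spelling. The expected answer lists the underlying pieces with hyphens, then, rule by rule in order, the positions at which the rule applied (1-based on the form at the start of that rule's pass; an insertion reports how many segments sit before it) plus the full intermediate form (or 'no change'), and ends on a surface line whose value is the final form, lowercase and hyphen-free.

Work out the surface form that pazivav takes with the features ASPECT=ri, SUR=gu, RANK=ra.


underlying: le-pazivav-ev-i
1. p -> b, s -> z / V _ V: fires at position(s) 3: lebazivavevi
surface: lebazivavevi


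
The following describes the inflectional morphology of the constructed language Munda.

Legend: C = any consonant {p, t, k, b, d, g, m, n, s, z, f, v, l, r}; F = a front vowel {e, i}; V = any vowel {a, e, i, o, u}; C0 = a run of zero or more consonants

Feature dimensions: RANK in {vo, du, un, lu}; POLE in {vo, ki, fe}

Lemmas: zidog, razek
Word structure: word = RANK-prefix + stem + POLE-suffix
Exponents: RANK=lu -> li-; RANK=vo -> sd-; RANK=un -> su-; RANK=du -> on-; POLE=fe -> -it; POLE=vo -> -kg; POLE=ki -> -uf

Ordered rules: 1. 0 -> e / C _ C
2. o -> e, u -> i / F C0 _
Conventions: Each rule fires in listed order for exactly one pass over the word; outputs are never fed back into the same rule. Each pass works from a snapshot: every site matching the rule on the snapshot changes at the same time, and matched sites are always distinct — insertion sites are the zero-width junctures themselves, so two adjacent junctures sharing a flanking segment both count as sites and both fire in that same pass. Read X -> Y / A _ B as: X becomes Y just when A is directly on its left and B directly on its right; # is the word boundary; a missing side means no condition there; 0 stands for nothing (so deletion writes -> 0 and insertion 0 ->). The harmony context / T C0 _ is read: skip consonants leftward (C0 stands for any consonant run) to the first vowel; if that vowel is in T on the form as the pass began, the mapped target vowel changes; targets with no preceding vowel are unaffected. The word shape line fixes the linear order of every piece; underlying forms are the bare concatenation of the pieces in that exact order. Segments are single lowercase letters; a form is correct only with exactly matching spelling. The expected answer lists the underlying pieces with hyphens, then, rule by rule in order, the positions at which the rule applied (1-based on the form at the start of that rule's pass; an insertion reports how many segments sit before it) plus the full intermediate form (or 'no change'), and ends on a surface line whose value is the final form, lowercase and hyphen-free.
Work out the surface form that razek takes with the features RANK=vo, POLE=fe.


underlying: sd-razek-it
1. 0 -> e / C _ C: inserts after position(s) 1, 2: sederazekit
2. o -> e, u -> i / F C0 _: no change
surface: sederazekit


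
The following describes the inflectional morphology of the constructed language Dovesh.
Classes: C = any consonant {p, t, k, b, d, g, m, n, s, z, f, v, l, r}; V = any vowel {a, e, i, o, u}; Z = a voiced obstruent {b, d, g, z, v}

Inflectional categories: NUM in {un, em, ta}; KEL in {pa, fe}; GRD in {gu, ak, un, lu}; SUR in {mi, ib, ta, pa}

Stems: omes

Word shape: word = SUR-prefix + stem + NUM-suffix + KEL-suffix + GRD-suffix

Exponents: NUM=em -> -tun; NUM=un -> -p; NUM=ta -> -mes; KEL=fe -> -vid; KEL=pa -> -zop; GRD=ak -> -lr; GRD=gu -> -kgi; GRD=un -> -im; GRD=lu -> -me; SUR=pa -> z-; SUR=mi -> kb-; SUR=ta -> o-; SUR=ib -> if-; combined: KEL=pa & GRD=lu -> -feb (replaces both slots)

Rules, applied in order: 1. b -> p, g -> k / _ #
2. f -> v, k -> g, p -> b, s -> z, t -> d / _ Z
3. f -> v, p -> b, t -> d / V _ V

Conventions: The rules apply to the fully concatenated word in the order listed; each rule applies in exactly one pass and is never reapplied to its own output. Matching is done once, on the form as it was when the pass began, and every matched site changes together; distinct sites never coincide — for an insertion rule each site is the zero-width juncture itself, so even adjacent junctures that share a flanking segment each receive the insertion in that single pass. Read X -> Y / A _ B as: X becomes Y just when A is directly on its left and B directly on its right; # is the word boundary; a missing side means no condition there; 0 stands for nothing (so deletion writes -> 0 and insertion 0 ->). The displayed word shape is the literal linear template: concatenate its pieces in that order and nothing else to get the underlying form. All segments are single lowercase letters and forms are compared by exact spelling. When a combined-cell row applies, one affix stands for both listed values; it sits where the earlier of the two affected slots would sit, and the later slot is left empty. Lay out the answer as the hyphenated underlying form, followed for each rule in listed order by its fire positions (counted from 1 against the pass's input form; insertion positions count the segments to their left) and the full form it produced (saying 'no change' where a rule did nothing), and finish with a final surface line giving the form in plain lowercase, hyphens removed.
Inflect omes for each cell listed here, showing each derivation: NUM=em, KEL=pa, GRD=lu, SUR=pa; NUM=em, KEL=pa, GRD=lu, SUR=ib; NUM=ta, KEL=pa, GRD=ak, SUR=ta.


cell NUM=em, KEL=pa, GRD=lu, SUR=pa:
underlying: z-omes-tun-feb
1. b -> p, g -> k / _ #: fires at position(s) 11: zomestunfep
2. f -> v, k -> g, p -> b, s -> z, t -> d / _ Z: no change
3. f -> v, p -> b, t -> d / V _ V: no change
surface: zomestunfep

cell NUM=em, KEL=pa, GRD=lu, SUR=ib:
underlying: if-omes-tun-feb
1. b -> p, g -> k / _ #: fires at position(s) 12: ifomestunfep
2. f -> v, k -> g, p -> b, s -> z, t -> d / _ Z: no change
3. f -> v, p -> b, t -> d / V _ V: fires at position(s) 2: ivomestunfep
surface: ivomestunfep

cell NUM=ta, KEL=pa, GRD=ak, SUR=ta:
underlying: o-omes-mes-zop-lr
1. b -> p, g -> k / _ #: no change
2. f -> v, k -> g, p -> b, s -> z, t -> d / _ Z: fires at position(s) 8: oomesmezzoplr
3. f -> v, p -> b, t -> d / V _ V: no change
surface: oomesmezzoplr


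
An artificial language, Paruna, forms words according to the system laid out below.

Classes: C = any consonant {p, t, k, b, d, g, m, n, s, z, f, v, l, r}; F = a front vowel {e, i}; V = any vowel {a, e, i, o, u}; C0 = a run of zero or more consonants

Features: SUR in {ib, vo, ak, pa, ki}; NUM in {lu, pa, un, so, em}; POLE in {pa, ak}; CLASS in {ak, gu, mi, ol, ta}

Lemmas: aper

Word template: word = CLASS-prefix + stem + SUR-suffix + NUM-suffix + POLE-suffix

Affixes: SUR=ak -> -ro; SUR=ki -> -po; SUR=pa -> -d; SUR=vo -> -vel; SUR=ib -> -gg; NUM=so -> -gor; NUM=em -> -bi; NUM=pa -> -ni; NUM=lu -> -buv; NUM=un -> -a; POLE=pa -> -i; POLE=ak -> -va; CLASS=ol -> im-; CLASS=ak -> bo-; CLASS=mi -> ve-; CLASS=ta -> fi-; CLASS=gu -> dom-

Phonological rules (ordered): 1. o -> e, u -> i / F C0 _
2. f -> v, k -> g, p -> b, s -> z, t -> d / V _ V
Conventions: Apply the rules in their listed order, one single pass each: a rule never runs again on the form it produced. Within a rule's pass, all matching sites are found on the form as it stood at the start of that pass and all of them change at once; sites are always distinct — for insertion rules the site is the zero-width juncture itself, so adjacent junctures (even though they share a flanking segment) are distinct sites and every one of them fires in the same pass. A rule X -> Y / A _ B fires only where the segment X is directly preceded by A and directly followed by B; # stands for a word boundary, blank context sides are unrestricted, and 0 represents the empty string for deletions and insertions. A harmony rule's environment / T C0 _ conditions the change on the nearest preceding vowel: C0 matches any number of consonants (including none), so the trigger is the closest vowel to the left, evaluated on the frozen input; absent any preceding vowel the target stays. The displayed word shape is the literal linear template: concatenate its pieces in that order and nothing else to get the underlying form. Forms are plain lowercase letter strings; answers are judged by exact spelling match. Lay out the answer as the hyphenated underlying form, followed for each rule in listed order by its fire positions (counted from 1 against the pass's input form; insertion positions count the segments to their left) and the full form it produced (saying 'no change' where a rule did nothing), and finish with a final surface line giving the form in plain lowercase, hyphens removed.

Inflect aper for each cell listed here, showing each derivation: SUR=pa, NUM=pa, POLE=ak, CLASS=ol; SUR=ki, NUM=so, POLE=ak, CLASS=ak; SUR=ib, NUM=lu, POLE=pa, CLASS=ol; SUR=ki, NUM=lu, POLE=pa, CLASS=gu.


cell SUR=pa, NUM=pa, POLE=ak, CLASS=ol:
underlying: im-aper-d-ni-va
1. o -> e, u -> i / F C0 _: no change
2. f -> v, k -> g, p -> b, s -> z, t -> d / V _ V: fires at position(s) 4: imaberdniva
surface: imaberdniva

cell SUR=ki, NUM=so, POLE=ak, CLASS=ak:
underlying: bo-aper-po-gor-va
1. o -> e, u -> i / F C0 _: fires at position(s) 8: boaperpegorva
2. f -> v, k -> g, p -> b, s -> z, t -> d / V _ V: fires at position(s) 4: boaberpegorva
surface: boaberpegorva

cell SUR=ib, NUM=lu, POLE=pa, CLASS=ol:
underlying: im-aper-gg-buv-i
1. o -> e, u -> i / F C0 _: fires at position(s) 10: imaperggbivi
2. f -> v, k -> g, p -> b, s -> z, t -> d / V _ V: fires at position(s) 4: imaberggbivi
surface: imaberggbivi

cell SUR=ki, NUM=lu, POLE=pa, CLASS=gu:
underlying: dom-aper-po-buv-i
1. o -> e, u -> i / F C0 _: fires at position(s) 9: domaperpebuvi
2. f -> v, k -> g, p -> b, s -> z, t -> d / V _ V: fires at position(s) 5: domaberpebuvi
surface: domaberpebuvi


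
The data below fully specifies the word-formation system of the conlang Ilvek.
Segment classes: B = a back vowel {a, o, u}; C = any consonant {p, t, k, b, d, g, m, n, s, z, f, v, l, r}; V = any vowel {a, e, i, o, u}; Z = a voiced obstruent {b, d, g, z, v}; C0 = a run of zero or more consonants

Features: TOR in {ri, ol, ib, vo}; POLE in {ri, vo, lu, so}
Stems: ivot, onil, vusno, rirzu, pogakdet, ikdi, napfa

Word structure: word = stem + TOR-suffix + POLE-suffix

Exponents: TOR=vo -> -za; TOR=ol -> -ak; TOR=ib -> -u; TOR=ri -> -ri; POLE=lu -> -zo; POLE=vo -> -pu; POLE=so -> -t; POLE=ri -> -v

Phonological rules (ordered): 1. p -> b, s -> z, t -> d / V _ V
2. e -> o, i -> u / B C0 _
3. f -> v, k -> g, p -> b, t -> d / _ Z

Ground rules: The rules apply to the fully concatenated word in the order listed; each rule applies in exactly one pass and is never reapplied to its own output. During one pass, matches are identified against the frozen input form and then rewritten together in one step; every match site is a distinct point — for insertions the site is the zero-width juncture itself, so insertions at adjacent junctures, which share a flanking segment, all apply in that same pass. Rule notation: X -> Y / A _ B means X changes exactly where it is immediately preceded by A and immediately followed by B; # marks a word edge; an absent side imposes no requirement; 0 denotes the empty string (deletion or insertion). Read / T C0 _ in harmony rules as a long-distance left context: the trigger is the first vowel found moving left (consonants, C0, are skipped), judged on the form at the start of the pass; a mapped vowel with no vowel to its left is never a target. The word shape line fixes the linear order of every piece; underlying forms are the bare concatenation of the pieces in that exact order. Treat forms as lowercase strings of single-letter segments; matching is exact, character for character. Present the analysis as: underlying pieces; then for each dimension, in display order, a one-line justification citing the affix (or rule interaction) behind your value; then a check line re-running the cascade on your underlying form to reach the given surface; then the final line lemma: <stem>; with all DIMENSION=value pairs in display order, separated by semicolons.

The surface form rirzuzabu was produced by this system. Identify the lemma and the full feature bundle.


underlying: rirzu-za-pu
TOR=vo - signalled by the affix -za
POLE=vo - signalled by the affix -pu
check: rirzuzapu -> rirzuzabu -> rirzuzabu -> rirzuzabu
lemma: rirzu; TOR=vo; POLE=vo


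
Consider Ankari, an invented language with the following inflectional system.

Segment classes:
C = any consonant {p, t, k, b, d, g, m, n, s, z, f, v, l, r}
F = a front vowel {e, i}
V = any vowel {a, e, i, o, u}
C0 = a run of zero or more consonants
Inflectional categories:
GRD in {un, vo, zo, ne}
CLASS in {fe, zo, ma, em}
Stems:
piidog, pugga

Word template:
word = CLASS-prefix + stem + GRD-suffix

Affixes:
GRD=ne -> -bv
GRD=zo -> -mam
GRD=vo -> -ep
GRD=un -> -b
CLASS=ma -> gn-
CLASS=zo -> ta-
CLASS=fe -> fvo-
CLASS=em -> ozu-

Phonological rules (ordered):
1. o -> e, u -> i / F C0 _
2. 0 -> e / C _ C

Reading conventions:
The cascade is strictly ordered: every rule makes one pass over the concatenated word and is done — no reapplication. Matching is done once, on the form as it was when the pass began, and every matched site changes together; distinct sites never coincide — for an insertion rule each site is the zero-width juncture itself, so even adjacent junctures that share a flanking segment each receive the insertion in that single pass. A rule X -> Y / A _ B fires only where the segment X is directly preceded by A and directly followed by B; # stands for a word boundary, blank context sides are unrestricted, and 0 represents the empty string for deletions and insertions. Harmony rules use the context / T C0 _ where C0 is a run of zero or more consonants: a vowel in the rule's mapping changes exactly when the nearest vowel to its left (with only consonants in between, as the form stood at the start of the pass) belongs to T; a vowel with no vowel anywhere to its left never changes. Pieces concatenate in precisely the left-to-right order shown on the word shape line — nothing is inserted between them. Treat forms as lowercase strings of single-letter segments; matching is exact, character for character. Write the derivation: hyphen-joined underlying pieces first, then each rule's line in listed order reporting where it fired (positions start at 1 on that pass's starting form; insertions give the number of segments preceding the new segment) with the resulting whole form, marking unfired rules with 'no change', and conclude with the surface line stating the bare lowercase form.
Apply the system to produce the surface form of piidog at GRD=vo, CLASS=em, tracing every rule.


underlying: ozu-piidog-ep
1. o -> e, u -> i / F C0 _: fires at position(s) 8: ozupiidegep
2. 0 -> e / C _ C: no change
surface: ozupiidegep


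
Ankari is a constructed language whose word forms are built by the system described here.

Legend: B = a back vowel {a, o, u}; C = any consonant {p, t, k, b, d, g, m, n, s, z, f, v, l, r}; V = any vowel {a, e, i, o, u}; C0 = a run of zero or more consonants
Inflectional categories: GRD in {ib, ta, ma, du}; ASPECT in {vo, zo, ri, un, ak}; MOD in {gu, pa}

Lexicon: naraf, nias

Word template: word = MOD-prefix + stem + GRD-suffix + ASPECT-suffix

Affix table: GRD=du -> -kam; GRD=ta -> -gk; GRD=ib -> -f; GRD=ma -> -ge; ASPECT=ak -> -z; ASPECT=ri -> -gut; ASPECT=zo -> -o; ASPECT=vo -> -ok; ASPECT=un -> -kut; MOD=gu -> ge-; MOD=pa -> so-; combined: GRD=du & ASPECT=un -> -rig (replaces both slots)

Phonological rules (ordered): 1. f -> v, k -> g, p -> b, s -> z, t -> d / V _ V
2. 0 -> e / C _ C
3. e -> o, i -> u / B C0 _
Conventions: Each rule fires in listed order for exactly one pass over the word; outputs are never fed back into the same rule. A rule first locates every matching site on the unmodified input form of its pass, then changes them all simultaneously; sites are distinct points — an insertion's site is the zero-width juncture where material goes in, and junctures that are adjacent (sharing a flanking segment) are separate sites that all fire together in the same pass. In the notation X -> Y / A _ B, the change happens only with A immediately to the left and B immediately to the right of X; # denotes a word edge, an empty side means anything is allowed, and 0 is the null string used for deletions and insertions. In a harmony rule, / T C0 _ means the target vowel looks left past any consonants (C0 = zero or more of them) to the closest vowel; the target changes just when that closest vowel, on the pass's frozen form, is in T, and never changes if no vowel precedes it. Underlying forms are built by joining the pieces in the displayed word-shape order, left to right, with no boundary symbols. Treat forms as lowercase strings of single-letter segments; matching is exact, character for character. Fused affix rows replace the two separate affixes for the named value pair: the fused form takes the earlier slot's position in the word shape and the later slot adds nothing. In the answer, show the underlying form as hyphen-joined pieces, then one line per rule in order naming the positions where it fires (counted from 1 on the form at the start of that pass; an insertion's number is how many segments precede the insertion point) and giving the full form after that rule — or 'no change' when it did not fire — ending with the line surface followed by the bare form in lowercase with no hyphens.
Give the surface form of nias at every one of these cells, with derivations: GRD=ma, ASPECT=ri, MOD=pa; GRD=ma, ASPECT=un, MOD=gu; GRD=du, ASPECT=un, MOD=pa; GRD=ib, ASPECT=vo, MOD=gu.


cell GRD=ma, ASPECT=ri, MOD=pa:
underlying: so-nias-ge-gut
1. f -> v, k -> g, p -> b, s -> z, t -> d / V _ V: no change
2. 0 -> e / C _ C: inserts after position(s) 6: soniasegegut
3. e -> o, i -> u / B C0 _: fires at position(s) 4, 7: sonuasogegut
surface: sonuasogegut

cell GRD=ma, ASPECT=un, MOD=gu:
underlying: ge-nias-ge-kut
1. f -> v, k -> g, p -> b, s -> z, t -> d / V _ V: fires at position(s) 9: geniasgegut
2. 0 -> e / C _ C: inserts after position(s) 6: geniasegegut
3. e -> o, i -> u / B C0 _: fires at position(s) 7: geniasogegut
surface: geniasogegut

cell GRD=du, ASPECT=un, MOD=pa:
underlying: so-nias-rig
1. f -> v, k -> g, p -> b, s -> z, t -> d / V _ V: no change
2. 0 -> e / C _ C: inserts after position(s) 6: soniaserig
3. e -> o, i -> u / B C0 _: fires at position(s) 4, 7: sonuasorig
surface: sonuasorig

cell GRD=ib, ASPECT=vo, MOD=gu:
underlying: ge-nias-f-ok
1. f -> v, k -> g, p -> b, s -> z, t -> d / V _ V: no change
2. 0 -> e / C _ C: inserts after position(s) 6: geniasefok
3. e -> o, i -> u / B C0 _: fires at position(s) 7: geniasofok
surface: geniasofok
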